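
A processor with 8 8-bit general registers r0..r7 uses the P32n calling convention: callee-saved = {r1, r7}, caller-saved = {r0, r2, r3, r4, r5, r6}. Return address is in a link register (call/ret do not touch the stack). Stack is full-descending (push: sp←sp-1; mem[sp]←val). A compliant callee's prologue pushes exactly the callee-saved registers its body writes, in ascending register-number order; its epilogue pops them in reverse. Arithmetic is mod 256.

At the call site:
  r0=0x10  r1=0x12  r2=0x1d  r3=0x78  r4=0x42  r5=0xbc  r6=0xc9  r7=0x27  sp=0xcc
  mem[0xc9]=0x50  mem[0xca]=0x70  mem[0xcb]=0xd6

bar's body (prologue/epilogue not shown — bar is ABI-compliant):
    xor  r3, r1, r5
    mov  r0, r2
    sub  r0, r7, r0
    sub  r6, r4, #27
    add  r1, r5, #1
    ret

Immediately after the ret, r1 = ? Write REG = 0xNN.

prologue: push r1 → mem[0xcb]=0x12, sp=0xcb
body[0] xor  r3, r1, r5 → r3=0xae
body[1] mov  r0, r2 → r0=0x1d
body[2] sub  r0, r7, r0 → r0=0x0a
body[3] sub  r6, r4, #27 → r6=0x27
body[4] add  r1, r5, #1 → r1=0xbd
epilogue: pop r1=0x12, sp=0xcc
r1 is callee-saved → restored

REG = 0x12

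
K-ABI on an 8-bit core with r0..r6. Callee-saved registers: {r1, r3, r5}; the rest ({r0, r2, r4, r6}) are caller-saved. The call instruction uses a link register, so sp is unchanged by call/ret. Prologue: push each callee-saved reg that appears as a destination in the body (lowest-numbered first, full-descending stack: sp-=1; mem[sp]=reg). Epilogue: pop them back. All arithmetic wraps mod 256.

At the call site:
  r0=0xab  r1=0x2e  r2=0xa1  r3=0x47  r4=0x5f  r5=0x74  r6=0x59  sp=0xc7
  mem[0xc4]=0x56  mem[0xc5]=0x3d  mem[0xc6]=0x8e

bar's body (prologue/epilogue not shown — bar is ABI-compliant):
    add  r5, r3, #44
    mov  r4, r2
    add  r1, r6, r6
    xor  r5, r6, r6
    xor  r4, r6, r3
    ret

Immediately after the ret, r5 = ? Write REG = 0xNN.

prologue: push r1 → mem[0xc6]=0x2e, sp=0xc6
prologue: push r5 → mem[0xc5]=0x74, sp=0xc5
body[0] add  r5, r3, #44 → r5=0x73
body[1] mov  r4, r2 → r4=0xa1
body[2] add  r1, r6, r6 → r1=0xb2
body[3] xor  r5, r6, r6 → r5=0x00
body[4] xor  r4, r6, r3 → r4=0x1e
epilogue: pop r5=0x74, sp=0xc6
epilogue: pop r1=0x2e, sp=0xc7
r5 is callee-saved → restored

REG = 0x74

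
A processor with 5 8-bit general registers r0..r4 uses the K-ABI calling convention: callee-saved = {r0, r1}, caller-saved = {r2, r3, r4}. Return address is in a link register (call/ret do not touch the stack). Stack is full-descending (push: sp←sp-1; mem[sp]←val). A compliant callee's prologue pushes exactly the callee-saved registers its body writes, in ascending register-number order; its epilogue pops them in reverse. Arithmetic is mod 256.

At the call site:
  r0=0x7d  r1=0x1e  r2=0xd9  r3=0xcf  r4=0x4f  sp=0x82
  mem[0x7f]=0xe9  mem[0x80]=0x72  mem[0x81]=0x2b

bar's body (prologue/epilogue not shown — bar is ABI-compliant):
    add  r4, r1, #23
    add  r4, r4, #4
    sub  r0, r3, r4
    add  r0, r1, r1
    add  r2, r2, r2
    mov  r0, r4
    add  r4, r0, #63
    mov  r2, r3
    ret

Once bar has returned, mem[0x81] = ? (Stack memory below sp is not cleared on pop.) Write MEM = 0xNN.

MEM = 0x7d

prologue: push r0 -> mem[0x81]=0x7d, sp=0x81
body[0] add  r4, r1, #23 -> r4=0x35
body[1] add  r4, r4, #4 -> r4=0x39
body[2] sub  r0, r3, r4 -> r0=0x96
body[3] add  r0, r1, r1 -> r0=0x3c
body[4] add  r2, r2, r2 -> r2=0xb2
body[5] mov  r0, r4 -> r0=0x39
body[6] add  r4, r0, #63 -> r4=0x78
body[7] mov  r2, r3 -> r2=0xcf
epilogue: pop r0=0x7d, sp=0x82
prologue pushed ['r0'] at ['0x81']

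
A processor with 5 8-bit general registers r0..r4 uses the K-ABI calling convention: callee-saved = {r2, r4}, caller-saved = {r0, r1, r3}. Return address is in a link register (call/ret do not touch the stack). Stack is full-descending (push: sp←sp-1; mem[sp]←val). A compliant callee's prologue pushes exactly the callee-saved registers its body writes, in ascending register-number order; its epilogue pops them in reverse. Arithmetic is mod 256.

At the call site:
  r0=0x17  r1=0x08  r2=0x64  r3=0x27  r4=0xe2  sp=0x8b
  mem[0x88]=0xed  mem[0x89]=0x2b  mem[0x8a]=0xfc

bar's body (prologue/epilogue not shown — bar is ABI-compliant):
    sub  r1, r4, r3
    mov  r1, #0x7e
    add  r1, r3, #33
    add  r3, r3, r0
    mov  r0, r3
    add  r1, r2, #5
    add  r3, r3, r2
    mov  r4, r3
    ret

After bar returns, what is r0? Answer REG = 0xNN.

REG = 0x3e

prologue: push r4 -> mem[0x8a]=0xe2, sp=0x8a
body[0] sub  r1, r4, r3 -> r1=0xbb
body[1] mov  r1, #0x7e -> r1=0x7e
body[2] add  r1, r3, #33 -> r1=0x48
body[3] add  r3, r3, r0 -> r3=0x3e
body[4] mov  r0, r3 -> r0=0x3e
body[5] add  r1, r2, #5 -> r1=0x69
body[6] add  r3, r3, r2 -> r3=0xa2
body[7] mov  r4, r3 -> r4=0xa2
epilogue: pop r4=0xe2, sp=0x8b
r0 is caller-saved -> body value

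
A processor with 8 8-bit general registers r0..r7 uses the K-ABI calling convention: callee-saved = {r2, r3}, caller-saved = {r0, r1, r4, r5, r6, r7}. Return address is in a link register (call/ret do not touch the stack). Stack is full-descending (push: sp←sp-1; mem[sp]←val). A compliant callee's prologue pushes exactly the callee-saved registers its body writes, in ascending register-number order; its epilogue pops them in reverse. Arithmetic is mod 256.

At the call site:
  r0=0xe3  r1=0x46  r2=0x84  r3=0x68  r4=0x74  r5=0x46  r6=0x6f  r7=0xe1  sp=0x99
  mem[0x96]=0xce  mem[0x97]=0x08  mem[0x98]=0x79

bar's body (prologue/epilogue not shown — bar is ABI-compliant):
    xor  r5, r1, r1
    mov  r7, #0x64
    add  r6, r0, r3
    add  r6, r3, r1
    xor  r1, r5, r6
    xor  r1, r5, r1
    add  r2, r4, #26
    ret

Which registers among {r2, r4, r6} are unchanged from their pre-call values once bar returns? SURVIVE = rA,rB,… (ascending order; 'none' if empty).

SURVIVE = r2,r4

prologue: push r2 -> mem[0x98]=0x84, sp=0x98
body[0] xor  r5, r1, r1 -> r5=0x00
body[1] mov  r7, #0x64 -> r7=0x64
body[2] add  r6, r0, r3 -> r6=0x4b
body[3] add  r6, r3, r1 -> r6=0xae
body[4] xor  r1, r5, r6 -> r1=0xae
body[5] xor  r1, r5, r1 -> r1=0xae
body[6] add  r2, r4, #26 -> r2=0x8e
epilogue: pop r2=0x84, sp=0x99
r2: callee-saved, written=True
r4: caller-saved, written=False
r6: caller-saved, written=True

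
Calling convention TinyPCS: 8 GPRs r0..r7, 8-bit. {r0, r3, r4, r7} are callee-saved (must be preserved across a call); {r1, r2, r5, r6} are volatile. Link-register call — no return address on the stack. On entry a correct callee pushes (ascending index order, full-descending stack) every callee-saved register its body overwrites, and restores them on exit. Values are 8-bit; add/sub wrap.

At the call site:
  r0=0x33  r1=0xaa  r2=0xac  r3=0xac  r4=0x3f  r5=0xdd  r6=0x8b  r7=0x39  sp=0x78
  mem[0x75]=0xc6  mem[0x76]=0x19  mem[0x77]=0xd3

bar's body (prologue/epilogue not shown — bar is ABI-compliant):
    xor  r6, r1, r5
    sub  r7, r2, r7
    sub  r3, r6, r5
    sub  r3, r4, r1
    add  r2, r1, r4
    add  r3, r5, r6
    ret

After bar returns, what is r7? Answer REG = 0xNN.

REG = 0x39

prologue: push r3 -> mem[0x77]=0xac, sp=0x77
prologue: push r7 -> mem[0x76]=0x39, sp=0x76
body[0] xor  r6, r1, r5 -> r6=0x77
body[1] sub  r7, r2, r7 -> r7=0x73
body[2] sub  r3, r6, r5 -> r3=0x9a
body[3] sub  r3, r4, r1 -> r3=0x95
body[4] add  r2, r1, r4 -> r2=0xe9
body[5] add  r3, r5, r6 -> r3=0x54
epilogue: pop r7=0x39, sp=0x77
epilogue: pop r3=0xac, sp=0x78
r7 is callee-saved -> restored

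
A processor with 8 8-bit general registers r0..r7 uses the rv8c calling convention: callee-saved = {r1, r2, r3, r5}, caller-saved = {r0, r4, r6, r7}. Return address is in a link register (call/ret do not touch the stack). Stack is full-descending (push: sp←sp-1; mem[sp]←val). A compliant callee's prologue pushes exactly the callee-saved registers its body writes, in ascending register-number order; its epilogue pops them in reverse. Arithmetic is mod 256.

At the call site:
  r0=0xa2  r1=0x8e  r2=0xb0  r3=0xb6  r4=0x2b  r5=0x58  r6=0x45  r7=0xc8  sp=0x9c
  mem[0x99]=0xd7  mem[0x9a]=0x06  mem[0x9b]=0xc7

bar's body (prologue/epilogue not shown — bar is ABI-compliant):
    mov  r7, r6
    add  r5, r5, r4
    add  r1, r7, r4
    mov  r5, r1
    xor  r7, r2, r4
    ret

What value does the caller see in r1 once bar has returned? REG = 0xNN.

REG = 0x8e

prologue: push r1 → mem[0x9b]=0x8e, sp=0x9b
prologue: push r5 → mem[0x9a]=0x58, sp=0x9a
body[0] mov  r7, r6 → r7=0x45
body[1] add  r5, r5, r4 → r5=0x83
body[2] add  r1, r7, r4 → r1=0x70
body[3] mov  r5, r1 → r5=0x70
body[4] xor  r7, r2, r4 → r7=0x9b
epilogue: pop r5=0x58, sp=0x9b
epilogue: pop r1=0x8e, sp=0x9c
r1 is callee-saved → restored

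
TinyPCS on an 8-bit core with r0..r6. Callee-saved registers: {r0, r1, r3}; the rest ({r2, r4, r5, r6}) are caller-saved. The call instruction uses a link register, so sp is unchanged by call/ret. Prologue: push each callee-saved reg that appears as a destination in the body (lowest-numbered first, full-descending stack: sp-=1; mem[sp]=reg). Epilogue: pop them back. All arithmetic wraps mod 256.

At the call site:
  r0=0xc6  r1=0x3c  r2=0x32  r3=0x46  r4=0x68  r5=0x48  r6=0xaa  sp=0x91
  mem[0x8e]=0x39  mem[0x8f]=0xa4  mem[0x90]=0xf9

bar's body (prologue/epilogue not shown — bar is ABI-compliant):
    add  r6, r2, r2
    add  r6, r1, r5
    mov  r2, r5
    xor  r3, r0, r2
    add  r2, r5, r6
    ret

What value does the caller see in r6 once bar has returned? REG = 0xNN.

prologue: push r3 → mem[0x90]=0x46, sp=0x90
body[0] add  r6, r2, r2 → r6=0x64
body[1] add  r6, r1, r5 → r6=0x84
body[2] mov  r2, r5 → r2=0x48
body[3] xor  r3, r0, r2 → r3=0x8e
body[4] add  r2, r5, r6 → r2=0xcc
epilogue: pop r3=0x46, sp=0x91
r6 is caller-saved → body value

REG = 0x84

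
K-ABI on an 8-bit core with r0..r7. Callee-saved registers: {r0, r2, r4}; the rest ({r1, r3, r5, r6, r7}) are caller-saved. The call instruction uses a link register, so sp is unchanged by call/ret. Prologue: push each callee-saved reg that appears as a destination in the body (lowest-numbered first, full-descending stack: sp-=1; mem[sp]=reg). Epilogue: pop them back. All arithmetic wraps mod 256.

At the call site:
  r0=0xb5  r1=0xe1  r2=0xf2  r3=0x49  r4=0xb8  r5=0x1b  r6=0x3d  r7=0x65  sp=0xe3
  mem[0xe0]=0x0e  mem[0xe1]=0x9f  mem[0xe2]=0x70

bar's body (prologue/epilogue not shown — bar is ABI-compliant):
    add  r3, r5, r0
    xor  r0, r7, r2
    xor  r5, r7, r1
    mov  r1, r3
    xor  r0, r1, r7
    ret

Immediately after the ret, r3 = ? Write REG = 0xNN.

prologue: push r0 → mem[0xe2]=0xb5, sp=0xe2
body[0] add  r3, r5, r0 → r3=0xd0
body[1] xor  r0, r7, r2 → r0=0x97
body[2] xor  r5, r7, r1 → r5=0x84
body[3] mov  r1, r3 → r1=0xd0
body[4] xor  r0, r1, r7 → r0=0xb5
epilogue: pop r0=0xb5, sp=0xe3
r3 is caller-saved → body value

REG = 0xd0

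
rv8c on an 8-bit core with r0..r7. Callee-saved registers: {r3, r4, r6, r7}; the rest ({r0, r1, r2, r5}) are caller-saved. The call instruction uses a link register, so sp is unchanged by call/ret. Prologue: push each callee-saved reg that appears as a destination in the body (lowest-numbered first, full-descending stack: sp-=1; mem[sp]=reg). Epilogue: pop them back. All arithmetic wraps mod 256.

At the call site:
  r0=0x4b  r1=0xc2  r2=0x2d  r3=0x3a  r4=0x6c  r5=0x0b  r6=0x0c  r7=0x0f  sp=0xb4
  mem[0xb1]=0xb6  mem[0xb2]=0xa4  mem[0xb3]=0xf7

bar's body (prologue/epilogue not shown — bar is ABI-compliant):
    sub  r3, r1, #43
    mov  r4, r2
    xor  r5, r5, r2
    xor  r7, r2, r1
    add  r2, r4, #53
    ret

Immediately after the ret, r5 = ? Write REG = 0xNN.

prologue: push r3 -> mem[0xb3]=0x3a, sp=0xb3
prologue: push r4 -> mem[0xb2]=0x6c, sp=0xb2
prologue: push r7 -> mem[0xb1]=0x0f, sp=0xb1
body[0] sub  r3, r1, #43 -> r3=0x97
body[1] mov  r4, r2 -> r4=0x2d
body[2] xor  r5, r5, r2 -> r5=0x26
body[3] xor  r7, r2, r1 -> r7=0xef
body[4] add  r2, r4, #53 -> r2=0x62
epilogue: pop r7=0x0f, sp=0xb2
epilogue: pop r4=0x6c, sp=0xb3
epilogue: pop r3=0x3a, sp=0xb4
r5 is caller-saved -> body value

REG = 0x26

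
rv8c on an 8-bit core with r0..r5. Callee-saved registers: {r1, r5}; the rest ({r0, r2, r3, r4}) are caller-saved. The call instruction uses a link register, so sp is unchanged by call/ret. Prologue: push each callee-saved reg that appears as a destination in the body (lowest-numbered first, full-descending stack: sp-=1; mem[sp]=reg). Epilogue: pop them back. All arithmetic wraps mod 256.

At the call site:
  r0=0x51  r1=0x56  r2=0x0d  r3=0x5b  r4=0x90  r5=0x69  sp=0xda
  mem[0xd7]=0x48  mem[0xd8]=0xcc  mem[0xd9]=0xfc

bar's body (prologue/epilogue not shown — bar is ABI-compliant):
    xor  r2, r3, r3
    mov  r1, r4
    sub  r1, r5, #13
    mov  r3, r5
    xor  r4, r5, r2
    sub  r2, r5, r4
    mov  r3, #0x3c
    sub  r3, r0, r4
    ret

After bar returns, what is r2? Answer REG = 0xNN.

prologue: push r1 → mem[0xd9]=0x56, sp=0xd9
body[0] xor  r2, r3, r3 → r2=0x00
body[1] mov  r1, r4 → r1=0x90
body[2] sub  r1, r5, #13 → r1=0x5c
body[3] mov  r3, r5 → r3=0x69
body[4] xor  r4, r5, r2 → r4=0x69
body[5] sub  r2, r5, r4 → r2=0x00
body[6] mov  r3, #0x3c → r3=0x3c
body[7] sub  r3, r0, r4 → r3=0xe8
epilogue: pop r1=0x56, sp=0xda
r2 is caller-saved → body value

REG = 0x00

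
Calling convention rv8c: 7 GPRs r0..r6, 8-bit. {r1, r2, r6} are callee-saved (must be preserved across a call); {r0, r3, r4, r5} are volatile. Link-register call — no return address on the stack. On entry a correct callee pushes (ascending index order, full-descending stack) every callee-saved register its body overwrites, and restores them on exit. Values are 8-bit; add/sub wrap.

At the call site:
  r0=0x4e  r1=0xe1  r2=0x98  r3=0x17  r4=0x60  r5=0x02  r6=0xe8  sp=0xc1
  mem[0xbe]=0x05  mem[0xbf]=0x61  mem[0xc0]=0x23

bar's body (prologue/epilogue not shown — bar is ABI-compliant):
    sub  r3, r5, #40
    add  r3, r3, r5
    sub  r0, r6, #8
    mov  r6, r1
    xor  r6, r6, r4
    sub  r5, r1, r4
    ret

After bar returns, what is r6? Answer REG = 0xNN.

REG = 0xe8

prologue: push r6 -> mem[0xc0]=0xe8, sp=0xc0
body[0] sub  r3, r5, #40 -> r3=0xda
body[1] add  r3, r3, r5 -> r3=0xdc
body[2] sub  r0, r6, #8 -> r0=0xe0
body[3] mov  r6, r1 -> r6=0xe1
body[4] xor  r6, r6, r4 -> r6=0x81
body[5] sub  r5, r1, r4 -> r5=0x81
epilogue: pop r6=0xe8, sp=0xc1
r6 is callee-saved -> restored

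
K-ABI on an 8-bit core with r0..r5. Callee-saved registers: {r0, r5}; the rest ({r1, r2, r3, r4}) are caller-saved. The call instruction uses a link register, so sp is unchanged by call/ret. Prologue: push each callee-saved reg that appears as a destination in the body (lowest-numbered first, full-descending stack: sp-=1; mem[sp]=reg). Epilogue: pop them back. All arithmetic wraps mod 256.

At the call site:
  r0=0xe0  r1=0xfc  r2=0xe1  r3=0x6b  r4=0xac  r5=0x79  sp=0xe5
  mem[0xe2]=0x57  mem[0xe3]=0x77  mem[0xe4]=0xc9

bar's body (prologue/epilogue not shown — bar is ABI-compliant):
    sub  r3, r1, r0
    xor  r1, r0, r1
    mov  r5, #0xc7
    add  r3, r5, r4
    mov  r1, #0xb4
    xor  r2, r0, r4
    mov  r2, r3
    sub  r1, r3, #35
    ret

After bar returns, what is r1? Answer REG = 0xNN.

REG = 0x50

prologue: push r5 → mem[0xe4]=0x79, sp=0xe4
body[0] sub  r3, r1, r0 → r3=0x1c
body[1] xor  r1, r0, r1 → r1=0x1c
body[2] mov  r5, #0xc7 → r5=0xc7
body[3] add  r3, r5, r4 → r3=0x73
body[4] mov  r1, #0xb4 → r1=0xb4
body[5] xor  r2, r0, r4 → r2=0x4c
body[6] mov  r2, r3 → r2=0x73
body[7] sub  r1, r3, #35 → r1=0x50
epilogue: pop r5=0x79, sp=0xe5
r1 is caller-saved → body value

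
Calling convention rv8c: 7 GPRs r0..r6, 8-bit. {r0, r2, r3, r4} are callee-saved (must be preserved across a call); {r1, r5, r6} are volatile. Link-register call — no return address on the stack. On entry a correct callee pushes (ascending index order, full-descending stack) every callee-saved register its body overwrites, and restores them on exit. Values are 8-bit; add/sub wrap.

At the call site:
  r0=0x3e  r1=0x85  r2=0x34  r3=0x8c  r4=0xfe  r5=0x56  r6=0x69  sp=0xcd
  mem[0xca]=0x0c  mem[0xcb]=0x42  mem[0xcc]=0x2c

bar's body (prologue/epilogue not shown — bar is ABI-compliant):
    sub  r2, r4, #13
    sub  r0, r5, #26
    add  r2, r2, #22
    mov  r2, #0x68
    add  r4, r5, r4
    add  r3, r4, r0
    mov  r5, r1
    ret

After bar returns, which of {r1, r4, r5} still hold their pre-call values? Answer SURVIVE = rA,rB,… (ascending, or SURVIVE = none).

SURVIVE = r1,r4

prologue: push r0 -> mem[0xcc]=0x3e, sp=0xcc
prologue: push r2 -> mem[0xcb]=0x34, sp=0xcb
prologue: push r3 -> mem[0xca]=0x8c, sp=0xca
prologue: push r4 -> mem[0xc9]=0xfe, sp=0xc9
body[0] sub  r2, r4, #13 -> r2=0xf1
body[1] sub  r0, r5, #26 -> r0=0x3c
body[2] add  r2, r2, #22 -> r2=0x07
body[3] mov  r2, #0x68 -> r2=0x68
body[4] add  r4, r5, r4 -> r4=0x54
body[5] add  r3, r4, r0 -> r3=0x90
body[6] mov  r5, r1 -> r5=0x85
epilogue: pop r4=0xfe, sp=0xca
epilogue: pop r3=0x8c, sp=0xcb
epilogue: pop r2=0x34, sp=0xcc
epilogue: pop r0=0x3e, sp=0xcd
r1: caller-saved, written=False
r4: callee-saved, written=True
r5: caller-saved, written=True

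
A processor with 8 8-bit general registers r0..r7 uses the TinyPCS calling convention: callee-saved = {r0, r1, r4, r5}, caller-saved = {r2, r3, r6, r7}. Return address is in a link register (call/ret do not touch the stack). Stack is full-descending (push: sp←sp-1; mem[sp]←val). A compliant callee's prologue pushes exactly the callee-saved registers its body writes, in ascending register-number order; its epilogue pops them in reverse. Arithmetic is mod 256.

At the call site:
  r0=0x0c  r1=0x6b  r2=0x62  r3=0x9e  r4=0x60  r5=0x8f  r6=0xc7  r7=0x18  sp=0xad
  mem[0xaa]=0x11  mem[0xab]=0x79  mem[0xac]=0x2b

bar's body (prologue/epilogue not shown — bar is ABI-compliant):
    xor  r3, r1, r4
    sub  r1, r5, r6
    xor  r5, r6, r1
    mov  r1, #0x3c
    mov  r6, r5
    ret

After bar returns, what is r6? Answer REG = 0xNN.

prologue: push r1 -> mem[0xac]=0x6b, sp=0xac
prologue: push r5 -> mem[0xab]=0x8f, sp=0xab
body[0] xor  r3, r1, r4 -> r3=0x0b
body[1] sub  r1, r5, r6 -> r1=0xc8
body[2] xor  r5, r6, r1 -> r5=0x0f
body[3] mov  r1, #0x3c -> r1=0x3c
body[4] mov  r6, r5 -> r6=0x0f
epilogue: pop r5=0x8f, sp=0xac
epilogue: pop r1=0x6b, sp=0xad
r6 is caller-saved -> body value

REG = 0x0f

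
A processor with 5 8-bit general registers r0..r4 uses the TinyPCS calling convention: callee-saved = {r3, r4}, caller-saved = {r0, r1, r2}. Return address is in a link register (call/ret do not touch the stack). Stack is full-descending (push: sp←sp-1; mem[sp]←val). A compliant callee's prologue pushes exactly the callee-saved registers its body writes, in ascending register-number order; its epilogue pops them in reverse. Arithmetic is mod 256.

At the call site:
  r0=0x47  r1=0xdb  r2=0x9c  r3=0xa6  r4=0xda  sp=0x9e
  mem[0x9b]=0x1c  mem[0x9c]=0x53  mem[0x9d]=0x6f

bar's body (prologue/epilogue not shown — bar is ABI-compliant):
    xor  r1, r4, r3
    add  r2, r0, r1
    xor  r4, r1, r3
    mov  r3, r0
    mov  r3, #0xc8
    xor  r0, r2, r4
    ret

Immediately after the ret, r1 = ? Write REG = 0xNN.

REG = 0x7c

prologue: push r3 -> mem[0x9d]=0xa6, sp=0x9d
prologue: push r4 -> mem[0x9c]=0xda, sp=0x9c
body[0] xor  r1, r4, r3 -> r1=0x7c
body[1] add  r2, r0, r1 -> r2=0xc3
body[2] xor  r4, r1, r3 -> r4=0xda
body[3] mov  r3, r0 -> r3=0x47
body[4] mov  r3, #0xc8 -> r3=0xc8
body[5] xor  r0, r2, r4 -> r0=0x19
epilogue: pop r4=0xda, sp=0x9d
epilogue: pop r3=0xa6, sp=0x9e
r1 is caller-saved -> body value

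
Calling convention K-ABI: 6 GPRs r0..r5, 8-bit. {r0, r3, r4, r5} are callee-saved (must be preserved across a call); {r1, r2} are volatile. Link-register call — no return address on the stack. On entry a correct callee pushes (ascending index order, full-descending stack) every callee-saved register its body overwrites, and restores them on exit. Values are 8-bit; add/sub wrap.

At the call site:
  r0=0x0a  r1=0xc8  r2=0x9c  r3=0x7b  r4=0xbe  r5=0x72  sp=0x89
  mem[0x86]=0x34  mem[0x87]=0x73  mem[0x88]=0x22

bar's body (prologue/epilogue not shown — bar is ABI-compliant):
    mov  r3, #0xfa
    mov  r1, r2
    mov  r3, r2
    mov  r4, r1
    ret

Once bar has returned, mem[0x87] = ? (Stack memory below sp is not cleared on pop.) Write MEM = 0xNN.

MEM = 0xbe

prologue: push r3 -> mem[0x88]=0x7b, sp=0x88
prologue: push r4 -> mem[0x87]=0xbe, sp=0x87
body[0] mov  r3, #0xfa -> r3=0xfa
body[1] mov  r1, r2 -> r1=0x9c
body[2] mov  r3, r2 -> r3=0x9c
body[3] mov  r4, r1 -> r4=0x9c
epilogue: pop r4=0xbe, sp=0x88
epilogue: pop r3=0x7b, sp=0x89
prologue pushed ['r3', 'r4'] at ['0x88', '0x87']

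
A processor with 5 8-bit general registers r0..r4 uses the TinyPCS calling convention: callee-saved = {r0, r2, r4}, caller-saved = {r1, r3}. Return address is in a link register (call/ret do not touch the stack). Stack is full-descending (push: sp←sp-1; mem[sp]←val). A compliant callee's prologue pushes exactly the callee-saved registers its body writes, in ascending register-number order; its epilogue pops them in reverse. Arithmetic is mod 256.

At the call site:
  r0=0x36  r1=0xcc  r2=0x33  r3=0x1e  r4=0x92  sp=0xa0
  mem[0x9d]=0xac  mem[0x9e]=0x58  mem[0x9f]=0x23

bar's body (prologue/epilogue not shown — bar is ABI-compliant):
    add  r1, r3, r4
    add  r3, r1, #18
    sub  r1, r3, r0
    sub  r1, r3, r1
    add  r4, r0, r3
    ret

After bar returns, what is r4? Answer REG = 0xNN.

REG = 0x92

prologue: push r4 -> mem[0x9f]=0x92, sp=0x9f
body[0] add  r1, r3, r4 -> r1=0xb0
body[1] add  r3, r1, #18 -> r3=0xc2
body[2] sub  r1, r3, r0 -> r1=0x8c
body[3] sub  r1, r3, r1 -> r1=0x36
body[4] add  r4, r0, r3 -> r4=0xf8
epilogue: pop r4=0x92, sp=0xa0
r4 is callee-saved -> restored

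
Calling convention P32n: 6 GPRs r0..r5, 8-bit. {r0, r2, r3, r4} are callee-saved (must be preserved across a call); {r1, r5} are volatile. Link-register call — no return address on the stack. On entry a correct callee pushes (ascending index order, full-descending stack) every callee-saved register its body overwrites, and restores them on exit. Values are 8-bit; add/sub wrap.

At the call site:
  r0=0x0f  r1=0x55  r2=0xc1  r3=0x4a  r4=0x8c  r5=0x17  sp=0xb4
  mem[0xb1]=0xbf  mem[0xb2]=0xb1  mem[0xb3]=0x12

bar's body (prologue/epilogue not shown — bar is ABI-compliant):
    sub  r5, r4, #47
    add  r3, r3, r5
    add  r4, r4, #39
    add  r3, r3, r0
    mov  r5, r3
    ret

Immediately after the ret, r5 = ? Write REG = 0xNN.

REG = 0xb6

prologue: push r3 → mem[0xb3]=0x4a, sp=0xb3
prologue: push r4 → mem[0xb2]=0x8c, sp=0xb2
body[0] sub  r5, r4, #47 → r5=0x5d
body[1] add  r3, r3, r5 → r3=0xa7
body[2] add  r4, r4, #39 → r4=0xb3
body[3] add  r3, r3, r0 → r3=0xb6
body[4] mov  r5, r3 → r5=0xb6
epilogue: pop r4=0x8c, sp=0xb3
epilogue: pop r3=0x4a, sp=0xb4
r5 is caller-saved → body value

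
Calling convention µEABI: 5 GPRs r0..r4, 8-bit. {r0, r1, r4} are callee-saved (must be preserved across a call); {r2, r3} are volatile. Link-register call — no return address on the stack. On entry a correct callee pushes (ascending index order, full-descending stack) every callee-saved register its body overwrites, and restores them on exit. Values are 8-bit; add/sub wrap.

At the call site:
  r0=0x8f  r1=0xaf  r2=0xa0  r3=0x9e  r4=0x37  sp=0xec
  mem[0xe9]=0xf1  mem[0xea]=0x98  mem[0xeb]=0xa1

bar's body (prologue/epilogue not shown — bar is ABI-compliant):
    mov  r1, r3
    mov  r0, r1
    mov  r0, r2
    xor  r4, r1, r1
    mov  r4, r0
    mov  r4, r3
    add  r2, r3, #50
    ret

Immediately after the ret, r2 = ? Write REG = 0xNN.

prologue: push r0 -> mem[0xeb]=0x8f, sp=0xeb
prologue: push r1 -> mem[0xea]=0xaf, sp=0xea
prologue: push r4 -> mem[0xe9]=0x37, sp=0xe9
body[0] mov  r1, r3 -> r1=0x9e
body[1] mov  r0, r1 -> r0=0x9e
body[2] mov  r0, r2 -> r0=0xa0
body[3] xor  r4, r1, r1 -> r4=0x00
body[4] mov  r4, r0 -> r4=0xa0
body[5] mov  r4, r3 -> r4=0x9e
body[6] add  r2, r3, #50 -> r2=0xd0
epilogue: pop r4=0x37, sp=0xea
epilogue: pop r1=0xaf, sp=0xeb
epilogue: pop r0=0x8f, sp=0xec
r2 is caller-saved -> body value

REG = 0xd0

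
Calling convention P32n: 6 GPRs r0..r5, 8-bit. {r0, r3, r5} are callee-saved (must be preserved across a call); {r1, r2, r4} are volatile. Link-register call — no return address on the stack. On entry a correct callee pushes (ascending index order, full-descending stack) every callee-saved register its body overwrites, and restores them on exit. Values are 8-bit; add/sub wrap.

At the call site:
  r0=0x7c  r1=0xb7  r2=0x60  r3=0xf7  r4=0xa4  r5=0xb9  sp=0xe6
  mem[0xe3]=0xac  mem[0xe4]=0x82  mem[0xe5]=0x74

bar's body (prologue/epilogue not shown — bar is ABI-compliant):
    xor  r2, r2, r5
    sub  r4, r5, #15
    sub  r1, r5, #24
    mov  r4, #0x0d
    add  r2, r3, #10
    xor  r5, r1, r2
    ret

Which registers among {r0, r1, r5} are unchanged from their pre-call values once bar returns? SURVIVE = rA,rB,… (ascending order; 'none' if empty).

SURVIVE = r0,r5

prologue: push r5 → mem[0xe5]=0xb9, sp=0xe5
body[0] xor  r2, r2, r5 → r2=0xd9
body[1] sub  r4, r5, #15 → r4=0xaa
body[2] sub  r1, r5, #24 → r1=0xa1
body[3] mov  r4, #0x0d → r4=0x0d
body[4] add  r2, r3, #10 → r2=0x01
body[5] xor  r5, r1, r2 → r5=0xa0
epilogue: pop r5=0xb9, sp=0xe6
r0: callee-saved, written=False
r1: caller-saved, written=True
r5: callee-saved, written=True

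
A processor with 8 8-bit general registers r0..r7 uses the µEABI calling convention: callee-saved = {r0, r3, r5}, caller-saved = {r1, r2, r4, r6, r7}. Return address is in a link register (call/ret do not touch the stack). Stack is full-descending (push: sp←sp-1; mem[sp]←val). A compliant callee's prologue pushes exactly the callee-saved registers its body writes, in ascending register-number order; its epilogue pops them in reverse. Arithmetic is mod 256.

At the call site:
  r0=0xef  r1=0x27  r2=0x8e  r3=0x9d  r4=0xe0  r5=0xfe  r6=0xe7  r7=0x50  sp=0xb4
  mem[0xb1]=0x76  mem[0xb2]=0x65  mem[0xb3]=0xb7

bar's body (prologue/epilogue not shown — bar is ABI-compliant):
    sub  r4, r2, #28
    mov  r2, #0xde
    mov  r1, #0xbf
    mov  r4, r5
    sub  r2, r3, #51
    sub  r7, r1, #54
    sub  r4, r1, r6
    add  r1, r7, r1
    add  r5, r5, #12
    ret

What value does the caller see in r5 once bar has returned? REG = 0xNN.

prologue: push r5 → mem[0xb3]=0xfe, sp=0xb3
body[0] sub  r4, r2, #28 → r4=0x72
body[1] mov  r2, #0xde → r2=0xde
body[2] mov  r1, #0xbf → r1=0xbf
body[3] mov  r4, r5 → r4=0xfe
body[4] sub  r2, r3, #51 → r2=0x6a
body[5] sub  r7, r1, #54 → r7=0x89
body[6] sub  r4, r1, r6 → r4=0xd8
body[7] add  r1, r7, r1 → r1=0x48
body[8] add  r5, r5, #12 → r5=0x0a
epilogue: pop r5=0xfe, sp=0xb4
r5 is callee-saved → restored

REG = 0xfe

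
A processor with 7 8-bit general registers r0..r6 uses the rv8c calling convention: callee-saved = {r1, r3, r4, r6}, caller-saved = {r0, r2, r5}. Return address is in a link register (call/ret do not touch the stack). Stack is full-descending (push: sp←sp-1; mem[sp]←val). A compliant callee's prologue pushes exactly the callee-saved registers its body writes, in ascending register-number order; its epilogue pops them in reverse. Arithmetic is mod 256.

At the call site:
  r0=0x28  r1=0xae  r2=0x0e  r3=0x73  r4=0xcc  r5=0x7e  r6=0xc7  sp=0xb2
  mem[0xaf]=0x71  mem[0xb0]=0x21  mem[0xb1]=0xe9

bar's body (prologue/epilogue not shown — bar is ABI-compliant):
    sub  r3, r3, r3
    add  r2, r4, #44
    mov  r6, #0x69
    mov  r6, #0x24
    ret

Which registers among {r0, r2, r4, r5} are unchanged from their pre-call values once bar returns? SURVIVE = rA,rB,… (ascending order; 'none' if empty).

SURVIVE = r0,r4,r5

prologue: push r3 -> mem[0xb1]=0x73, sp=0xb1
prologue: push r6 -> mem[0xb0]=0xc7, sp=0xb0
body[0] sub  r3, r3, r3 -> r3=0x00
body[1] add  r2, r4, #44 -> r2=0xf8
body[2] mov  r6, #0x69 -> r6=0x69
body[3] mov  r6, #0x24 -> r6=0x24
epilogue: pop r6=0xc7, sp=0xb1
epilogue: pop r3=0x73, sp=0xb2
r0: caller-saved, written=False
r2: caller-saved, written=True
r4: callee-saved, written=False
r5: caller-saved, written=False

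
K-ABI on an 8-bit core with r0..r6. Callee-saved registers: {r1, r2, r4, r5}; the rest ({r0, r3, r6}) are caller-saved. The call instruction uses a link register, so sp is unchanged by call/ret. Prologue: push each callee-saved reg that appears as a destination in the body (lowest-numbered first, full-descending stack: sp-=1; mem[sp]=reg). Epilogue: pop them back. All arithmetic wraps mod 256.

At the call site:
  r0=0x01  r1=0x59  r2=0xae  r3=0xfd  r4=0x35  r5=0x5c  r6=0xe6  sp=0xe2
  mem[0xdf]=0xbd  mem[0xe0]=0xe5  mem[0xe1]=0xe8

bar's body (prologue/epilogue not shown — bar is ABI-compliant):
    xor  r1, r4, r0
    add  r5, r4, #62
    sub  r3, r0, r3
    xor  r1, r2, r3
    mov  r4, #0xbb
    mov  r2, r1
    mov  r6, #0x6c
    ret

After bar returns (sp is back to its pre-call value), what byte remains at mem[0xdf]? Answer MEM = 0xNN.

MEM = 0x35

prologue: push r1 → mem[0xe1]=0x59, sp=0xe1
prologue: push r2 → mem[0xe0]=0xae, sp=0xe0
prologue: push r4 → mem[0xdf]=0x35, sp=0xdf
prologue: push r5 → mem[0xde]=0x5c, sp=0xde
body[0] xor  r1, r4, r0 → r1=0x34
body[1] add  r5, r4, #62 → r5=0x73
body[2] sub  r3, r0, r3 → r3=0x04
body[3] xor  r1, r2, r3 → r1=0xaa
body[4] mov  r4, #0xbb → r4=0xbb
body[5] mov  r2, r1 → r2=0xaa
body[6] mov  r6, #0x6c → r6=0x6c
epilogue: pop r5=0x5c, sp=0xdf
epilogue: pop r4=0x35, sp=0xe0
epilogue: pop r2=0xae, sp=0xe1
epilogue: pop r1=0x59, sp=0xe2
prologue pushed ['r1', 'r2', 'r4', 'r5'] at ['0xe1', '0xe0', '0xdf', '0xde']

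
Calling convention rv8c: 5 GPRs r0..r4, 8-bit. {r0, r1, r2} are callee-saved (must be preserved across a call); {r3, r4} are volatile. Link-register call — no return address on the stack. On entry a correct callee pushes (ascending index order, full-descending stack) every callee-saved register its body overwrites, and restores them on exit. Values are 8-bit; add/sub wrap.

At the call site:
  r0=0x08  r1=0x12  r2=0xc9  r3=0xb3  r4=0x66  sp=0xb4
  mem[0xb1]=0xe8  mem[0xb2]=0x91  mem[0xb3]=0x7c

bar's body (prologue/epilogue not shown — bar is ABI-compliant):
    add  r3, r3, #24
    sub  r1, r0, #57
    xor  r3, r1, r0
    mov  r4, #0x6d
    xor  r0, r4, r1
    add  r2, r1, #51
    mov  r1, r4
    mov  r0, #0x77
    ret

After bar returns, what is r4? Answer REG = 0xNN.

REG = 0x6d

prologue: push r0 → mem[0xb3]=0x08, sp=0xb3
prologue: push r1 → mem[0xb2]=0x12, sp=0xb2
prologue: push r2 → mem[0xb1]=0xc9, sp=0xb1
body[0] add  r3, r3, #24 → r3=0xcb
body[1] sub  r1, r0, #57 → r1=0xcf
body[2] xor  r3, r1, r0 → r3=0xc7
body[3] mov  r4, #0x6d → r4=0x6d
body[4] xor  r0, r4, r1 → r0=0xa2
body[5] add  r2, r1, #51 → r2=0x02
body[6] mov  r1, r4 → r1=0x6d
body[7] mov  r0, #0x77 → r0=0x77
epilogue: pop r2=0xc9, sp=0xb2
epilogue: pop r1=0x12, sp=0xb3
epilogue: pop r0=0x08, sp=0xb4
r4 is caller-saved → body value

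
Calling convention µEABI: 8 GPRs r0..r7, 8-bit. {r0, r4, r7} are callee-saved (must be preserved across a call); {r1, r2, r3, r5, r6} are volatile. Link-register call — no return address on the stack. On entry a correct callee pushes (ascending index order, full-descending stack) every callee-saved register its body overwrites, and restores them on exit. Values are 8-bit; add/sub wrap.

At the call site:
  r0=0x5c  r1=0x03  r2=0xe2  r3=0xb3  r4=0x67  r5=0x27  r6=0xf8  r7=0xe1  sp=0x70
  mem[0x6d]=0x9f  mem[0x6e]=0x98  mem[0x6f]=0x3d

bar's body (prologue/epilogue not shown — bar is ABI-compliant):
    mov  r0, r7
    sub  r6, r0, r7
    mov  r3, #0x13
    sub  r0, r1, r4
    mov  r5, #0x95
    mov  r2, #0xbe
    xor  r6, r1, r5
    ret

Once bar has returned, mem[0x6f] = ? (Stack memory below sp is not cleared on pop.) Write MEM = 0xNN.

prologue: push r0 -> mem[0x6f]=0x5c, sp=0x6f
body[0] mov  r0, r7 -> r0=0xe1
body[1] sub  r6, r0, r7 -> r6=0x00
body[2] mov  r3, #0x13 -> r3=0x13
body[3] sub  r0, r1, r4 -> r0=0x9c
body[4] mov  r5, #0x95 -> r5=0x95
body[5] mov  r2, #0xbe -> r2=0xbe
body[6] xor  r6, r1, r5 -> r6=0x96
epilogue: pop r0=0x5c, sp=0x70
prologue pushed ['r0'] at ['0x6f']

MEM = 0x5c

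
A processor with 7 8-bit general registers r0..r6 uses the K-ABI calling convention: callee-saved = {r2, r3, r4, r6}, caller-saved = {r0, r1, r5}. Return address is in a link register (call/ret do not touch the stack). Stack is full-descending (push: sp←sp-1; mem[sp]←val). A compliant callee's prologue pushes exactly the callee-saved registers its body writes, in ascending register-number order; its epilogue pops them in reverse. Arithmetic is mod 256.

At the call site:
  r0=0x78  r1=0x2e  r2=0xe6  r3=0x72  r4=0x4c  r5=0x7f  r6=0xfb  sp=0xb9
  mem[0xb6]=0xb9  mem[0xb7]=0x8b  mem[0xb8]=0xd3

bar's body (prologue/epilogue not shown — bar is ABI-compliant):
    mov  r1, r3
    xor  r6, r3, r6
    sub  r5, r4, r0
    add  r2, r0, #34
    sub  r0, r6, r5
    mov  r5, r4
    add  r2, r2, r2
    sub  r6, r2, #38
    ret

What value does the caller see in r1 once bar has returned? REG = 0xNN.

prologue: push r2 → mem[0xb8]=0xe6, sp=0xb8
prologue: push r6 → mem[0xb7]=0xfb, sp=0xb7
body[0] mov  r1, r3 → r1=0x72
body[1] xor  r6, r3, r6 → r6=0x89
body[2] sub  r5, r4, r0 → r5=0xd4
body[3] add  r2, r0, #34 → r2=0x9a
body[4] sub  r0, r6, r5 → r0=0xb5
body[5] mov  r5, r4 → r5=0x4c
body[6] add  r2, r2, r2 → r2=0x34
body[7] sub  r6, r2, #38 → r6=0x0e
epilogue: pop r6=0xfb, sp=0xb8
epilogue: pop r2=0xe6, sp=0xb9
r1 is caller-saved → body value

REG = 0x72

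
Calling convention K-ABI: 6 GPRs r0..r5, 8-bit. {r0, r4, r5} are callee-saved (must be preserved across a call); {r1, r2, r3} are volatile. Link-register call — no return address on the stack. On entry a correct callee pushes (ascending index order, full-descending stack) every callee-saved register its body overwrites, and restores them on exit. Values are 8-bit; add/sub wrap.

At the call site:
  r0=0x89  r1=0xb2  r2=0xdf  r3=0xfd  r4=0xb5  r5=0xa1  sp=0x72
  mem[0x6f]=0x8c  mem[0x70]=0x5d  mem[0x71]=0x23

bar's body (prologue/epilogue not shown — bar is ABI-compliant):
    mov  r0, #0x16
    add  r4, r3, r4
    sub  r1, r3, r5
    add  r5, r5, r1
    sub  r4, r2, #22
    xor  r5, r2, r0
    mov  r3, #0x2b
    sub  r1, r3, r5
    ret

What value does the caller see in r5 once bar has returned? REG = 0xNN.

prologue: push r0 → mem[0x71]=0x89, sp=0x71
prologue: push r4 → mem[0x70]=0xb5, sp=0x70
prologue: push r5 → mem[0x6f]=0xa1, sp=0x6f
body[0] mov  r0, #0x16 → r0=0x16
body[1] add  r4, r3, r4 → r4=0xb2
body[2] sub  r1, r3, r5 → r1=0x5c
body[3] add  r5, r5, r1 → r5=0xfd
body[4] sub  r4, r2, #22 → r4=0xc9
body[5] xor  r5, r2, r0 → r5=0xc9
body[6] mov  r3, #0x2b → r3=0x2b
body[7] sub  r1, r3, r5 → r1=0x62
epilogue: pop r5=0xa1, sp=0x70
epilogue: pop r4=0xb5, sp=0x71
epilogue: pop r0=0x89, sp=0x72
r5 is callee-saved → restored

REG = 0xa1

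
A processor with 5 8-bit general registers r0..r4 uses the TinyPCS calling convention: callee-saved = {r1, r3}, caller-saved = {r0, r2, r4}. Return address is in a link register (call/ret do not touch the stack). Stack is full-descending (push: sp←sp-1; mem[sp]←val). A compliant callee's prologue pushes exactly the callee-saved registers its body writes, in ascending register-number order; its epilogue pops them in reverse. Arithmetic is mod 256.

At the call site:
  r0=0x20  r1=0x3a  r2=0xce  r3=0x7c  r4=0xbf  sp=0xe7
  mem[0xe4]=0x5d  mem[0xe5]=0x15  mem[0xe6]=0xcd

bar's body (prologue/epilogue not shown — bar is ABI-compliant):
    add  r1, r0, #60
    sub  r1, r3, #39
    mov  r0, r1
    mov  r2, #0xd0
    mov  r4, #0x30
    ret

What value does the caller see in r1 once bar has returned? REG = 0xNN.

prologue: push r1 -> mem[0xe6]=0x3a, sp=0xe6
body[0] add  r1, r0, #60 -> r1=0x5c
body[1] sub  r1, r3, #39 -> r1=0x55
body[2] mov  r0, r1 -> r0=0x55
body[3] mov  r2, #0xd0 -> r2=0xd0
body[4] mov  r4, #0x30 -> r4=0x30
epilogue: pop r1=0x3a, sp=0xe7
r1 is callee-saved -> restored

REG = 0x3a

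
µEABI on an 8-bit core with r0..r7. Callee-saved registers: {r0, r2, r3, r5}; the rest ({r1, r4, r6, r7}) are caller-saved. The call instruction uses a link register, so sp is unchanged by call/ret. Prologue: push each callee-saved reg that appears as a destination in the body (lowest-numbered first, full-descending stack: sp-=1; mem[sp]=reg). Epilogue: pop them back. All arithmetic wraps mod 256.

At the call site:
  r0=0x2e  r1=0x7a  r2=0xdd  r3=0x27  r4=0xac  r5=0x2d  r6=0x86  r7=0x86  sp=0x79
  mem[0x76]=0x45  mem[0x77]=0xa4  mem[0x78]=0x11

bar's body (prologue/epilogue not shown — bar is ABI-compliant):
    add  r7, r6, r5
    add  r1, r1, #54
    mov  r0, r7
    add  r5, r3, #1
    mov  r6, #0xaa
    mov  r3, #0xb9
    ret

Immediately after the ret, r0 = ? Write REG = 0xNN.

prologue: push r0 → mem[0x78]=0x2e, sp=0x78
prologue: push r3 → mem[0x77]=0x27, sp=0x77
prologue: push r5 → mem[0x76]=0x2d, sp=0x76
body[0] add  r7, r6, r5 → r7=0xb3
body[1] add  r1, r1, #54 → r1=0xb0
body[2] mov  r0, r7 → r0=0xb3
body[3] add  r5, r3, #1 → r5=0x28
body[4] mov  r6, #0xaa → r6=0xaa
body[5] mov  r3, #0xb9 → r3=0xb9
epilogue: pop r5=0x2d, sp=0x77
epilogue: pop r3=0x27, sp=0x78
epilogue: pop r0=0x2e, sp=0x79
r0 is callee-saved → restored

REG = 0x2e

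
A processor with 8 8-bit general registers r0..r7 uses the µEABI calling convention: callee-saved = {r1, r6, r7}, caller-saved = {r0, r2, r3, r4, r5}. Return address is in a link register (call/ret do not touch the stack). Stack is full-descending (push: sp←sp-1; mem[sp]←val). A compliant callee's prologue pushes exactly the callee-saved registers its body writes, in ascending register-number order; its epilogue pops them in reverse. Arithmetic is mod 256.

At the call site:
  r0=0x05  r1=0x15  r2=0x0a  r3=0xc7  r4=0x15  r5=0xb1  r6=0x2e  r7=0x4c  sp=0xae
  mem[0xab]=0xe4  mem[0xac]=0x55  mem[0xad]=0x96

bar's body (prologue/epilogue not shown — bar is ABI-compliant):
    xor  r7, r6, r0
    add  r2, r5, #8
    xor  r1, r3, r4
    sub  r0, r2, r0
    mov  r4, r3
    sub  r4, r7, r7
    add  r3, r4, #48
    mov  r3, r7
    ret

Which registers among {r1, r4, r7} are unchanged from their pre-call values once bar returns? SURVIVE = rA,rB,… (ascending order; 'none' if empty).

prologue: push r1 → mem[0xad]=0x15, sp=0xad
prologue: push r7 → mem[0xac]=0x4c, sp=0xac
body[0] xor  r7, r6, r0 → r7=0x2b
body[1] add  r2, r5, #8 → r2=0xb9
body[2] xor  r1, r3, r4 → r1=0xd2
body[3] sub  r0, r2, r0 → r0=0xb4
body[4] mov  r4, r3 → r4=0xc7
body[5] sub  r4, r7, r7 → r4=0x00
body[6] add  r3, r4, #48 → r3=0x30
body[7] mov  r3, r7 → r3=0x2b
epilogue: pop r7=0x4c, sp=0xad
epilogue: pop r1=0x15, sp=0xae
r1: callee-saved, written=True
r4: caller-saved, written=True
r7: callee-saved, written=True

SURVIVE = r1,r7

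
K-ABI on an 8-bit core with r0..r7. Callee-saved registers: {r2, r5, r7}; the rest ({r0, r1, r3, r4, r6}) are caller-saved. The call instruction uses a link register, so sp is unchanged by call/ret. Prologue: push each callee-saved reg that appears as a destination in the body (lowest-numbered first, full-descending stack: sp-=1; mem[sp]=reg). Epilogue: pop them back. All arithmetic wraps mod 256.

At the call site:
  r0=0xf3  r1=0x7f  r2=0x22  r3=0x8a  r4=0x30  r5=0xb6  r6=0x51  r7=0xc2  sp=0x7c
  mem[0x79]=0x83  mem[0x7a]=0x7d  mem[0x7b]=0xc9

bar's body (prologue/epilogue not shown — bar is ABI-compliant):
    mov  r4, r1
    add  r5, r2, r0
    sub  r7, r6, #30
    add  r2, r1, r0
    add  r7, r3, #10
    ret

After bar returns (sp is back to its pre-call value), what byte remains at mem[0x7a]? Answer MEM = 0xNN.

prologue: push r2 → mem[0x7b]=0x22, sp=0x7b
prologue: push r5 → mem[0x7a]=0xb6, sp=0x7a
prologue: push r7 → mem[0x79]=0xc2, sp=0x79
body[0] mov  r4, r1 → r4=0x7f
body[1] add  r5, r2, r0 → r5=0x15
body[2] sub  r7, r6, #30 → r7=0x33
body[3] add  r2, r1, r0 → r2=0x72
body[4] add  r7, r3, #10 → r7=0x94
epilogue: pop r7=0xc2, sp=0x7a
epilogue: pop r5=0xb6, sp=0x7b
epilogue: pop r2=0x22, sp=0x7c
prologue pushed ['r2', 'r5', 'r7'] at ['0x7b', '0x7a', '0x79']

MEM = 0xb6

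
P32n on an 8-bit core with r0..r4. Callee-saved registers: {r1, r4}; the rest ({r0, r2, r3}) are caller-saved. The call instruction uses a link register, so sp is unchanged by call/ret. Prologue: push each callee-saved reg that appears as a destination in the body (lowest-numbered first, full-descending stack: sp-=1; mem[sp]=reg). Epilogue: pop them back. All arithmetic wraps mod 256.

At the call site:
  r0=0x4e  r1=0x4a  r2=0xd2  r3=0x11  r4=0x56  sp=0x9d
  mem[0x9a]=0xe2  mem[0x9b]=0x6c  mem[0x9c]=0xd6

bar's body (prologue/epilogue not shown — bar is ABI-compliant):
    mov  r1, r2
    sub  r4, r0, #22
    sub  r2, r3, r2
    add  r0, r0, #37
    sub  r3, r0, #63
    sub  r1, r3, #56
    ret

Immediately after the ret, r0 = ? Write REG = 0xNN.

prologue: push r1 → mem[0x9c]=0x4a, sp=0x9c
prologue: push r4 → mem[0x9b]=0x56, sp=0x9b
body[0] mov  r1, r2 → r1=0xd2
body[1] sub  r4, r0, #22 → r4=0x38
body[2] sub  r2, r3, r2 → r2=0x3f
body[3] add  r0, r0, #37 → r0=0x73
body[4] sub  r3, r0, #63 → r3=0x34
body[5] sub  r1, r3, #56 → r1=0xfc
epilogue: pop r4=0x56, sp=0x9c
epilogue: pop r1=0x4a, sp=0x9d
r0 is caller-saved → body value

REG = 0x73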